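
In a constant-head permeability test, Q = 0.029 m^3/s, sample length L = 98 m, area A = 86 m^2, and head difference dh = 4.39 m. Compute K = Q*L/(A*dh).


From K = Q*L / (A*dh):
Numerator: Q*L = 0.029 * 98 = 2.842.
Denominator: A*dh = 86 * 4.39 = 377.54.
K = 2.842 / 377.54 = 0.007528 m/s.

0.007528


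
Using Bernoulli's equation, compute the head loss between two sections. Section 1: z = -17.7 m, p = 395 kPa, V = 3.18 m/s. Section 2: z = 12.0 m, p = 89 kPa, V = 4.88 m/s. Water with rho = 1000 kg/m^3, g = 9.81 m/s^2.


Total head at each section: H = z + p/(rho*g) + V^2/(2g).
H1 = -17.7 + 395*1000/(1000*9.81) + 3.18^2/(2*9.81)
   = -17.7 + 40.265 + 0.5154
   = 23.08 m.
H2 = 12.0 + 89*1000/(1000*9.81) + 4.88^2/(2*9.81)
   = 12.0 + 9.072 + 1.2138
   = 22.286 m.
h_L = H1 - H2 = 23.08 - 22.286 = 0.794 m.

0.794


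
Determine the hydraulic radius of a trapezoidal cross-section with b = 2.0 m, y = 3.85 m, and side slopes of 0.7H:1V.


For a trapezoidal section with side slope z:
A = (b + z*y)*y = (2.0 + 0.7*3.85)*3.85 = 18.076 m^2.
P = b + 2*y*sqrt(1 + z^2) = 2.0 + 2*3.85*sqrt(1 + 0.7^2) = 11.399 m.
R = A/P = 18.076 / 11.399 = 1.5857 m.

1.5857


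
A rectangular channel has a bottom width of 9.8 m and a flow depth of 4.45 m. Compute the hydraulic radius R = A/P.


For a rectangular section:
Flow area A = b * y = 9.8 * 4.45 = 43.61 m^2.
Wetted perimeter P = b + 2y = 9.8 + 2*4.45 = 18.7 m.
Hydraulic radius R = A/P = 43.61 / 18.7 = 2.3321 m.

2.3321


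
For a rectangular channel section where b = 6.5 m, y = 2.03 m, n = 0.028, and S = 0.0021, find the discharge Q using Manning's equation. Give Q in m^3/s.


For a rectangular channel, the cross-sectional area A = b * y = 6.5 * 2.03 = 13.19 m^2.
The wetted perimeter P = b + 2y = 6.5 + 2*2.03 = 10.56 m.
Hydraulic radius R = A/P = 13.19/10.56 = 1.2495 m.
Velocity V = (1/n)*R^(2/3)*S^(1/2) = (1/0.028)*1.2495^(2/3)*0.0021^(1/2) = 1.8987 m/s.
Discharge Q = A * V = 13.19 * 1.8987 = 25.053 m^3/s.

25.053


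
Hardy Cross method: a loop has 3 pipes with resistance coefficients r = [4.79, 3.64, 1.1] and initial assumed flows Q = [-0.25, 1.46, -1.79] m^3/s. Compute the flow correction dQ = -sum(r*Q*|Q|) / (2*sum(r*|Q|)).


Numerator terms (r*Q*|Q|): 4.79*-0.25*|-0.25| = -0.2994; 3.64*1.46*|1.46| = 7.759; 1.1*-1.79*|-1.79| = -3.5245.
Sum of numerator = 3.9351.
Denominator terms (r*|Q|): 4.79*|-0.25| = 1.1975; 3.64*|1.46| = 5.3144; 1.1*|-1.79| = 1.969.
2 * sum of denominator = 2 * 8.4809 = 16.9618.
dQ = -3.9351 / 16.9618 = -0.232 m^3/s.

-0.232


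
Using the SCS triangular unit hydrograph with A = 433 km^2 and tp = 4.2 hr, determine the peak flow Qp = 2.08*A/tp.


SCS formula: Qp = 2.08 * A / tp.
Qp = 2.08 * 433 / 4.2
   = 900.64 / 4.2
   = 214.44 m^3/s per cm.

214.44


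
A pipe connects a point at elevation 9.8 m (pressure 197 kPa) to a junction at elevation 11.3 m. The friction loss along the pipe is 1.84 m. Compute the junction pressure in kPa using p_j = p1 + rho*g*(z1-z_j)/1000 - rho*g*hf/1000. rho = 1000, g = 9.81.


Junction pressure: p_j = p1 + rho*g*(z1 - z_j)/1000 - rho*g*hf/1000.
Elevation term = 1000*9.81*(9.8 - 11.3)/1000 = -14.715 kPa.
Friction term = 1000*9.81*1.84/1000 = 18.05 kPa.
p_j = 197 + -14.715 - 18.05 = 164.23 kPa.

164.23


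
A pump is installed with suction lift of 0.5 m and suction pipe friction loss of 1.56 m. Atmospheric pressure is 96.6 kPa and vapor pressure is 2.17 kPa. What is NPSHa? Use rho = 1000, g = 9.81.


NPSHa = p_atm/(rho*g) - z_s - hf_s - p_vap/(rho*g).
p_atm/(rho*g) = 96.6*1000 / (1000*9.81) = 9.847 m.
p_vap/(rho*g) = 2.17*1000 / (1000*9.81) = 0.221 m.
NPSHa = 9.847 - 0.5 - 1.56 - 0.221
      = 7.57 m.

7.57


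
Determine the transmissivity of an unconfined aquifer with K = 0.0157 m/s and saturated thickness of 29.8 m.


Transmissivity is defined as T = K * h.
T = 0.0157 * 29.8
  = 0.4679 m^2/s.

0.4679


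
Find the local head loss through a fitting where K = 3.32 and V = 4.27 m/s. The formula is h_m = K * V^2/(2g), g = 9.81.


Minor loss formula: h_m = K * V^2/(2g).
V^2 = 4.27^2 = 18.2329.
V^2/(2g) = 18.2329 / 19.62 = 0.9293 m.
h_m = 3.32 * 0.9293 = 3.0853 m.

3.0853


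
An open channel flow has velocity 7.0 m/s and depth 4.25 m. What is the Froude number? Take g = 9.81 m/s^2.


The Froude number is defined as Fr = V / sqrt(g*y).
g*y = 9.81 * 4.25 = 41.6925.
sqrt(g*y) = sqrt(41.6925) = 6.457.
Fr = 7.0 / 6.457 = 1.0841.

1.0841


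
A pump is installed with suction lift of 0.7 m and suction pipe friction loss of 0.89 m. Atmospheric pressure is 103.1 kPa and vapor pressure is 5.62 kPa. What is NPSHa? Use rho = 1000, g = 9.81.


NPSHa = p_atm/(rho*g) - z_s - hf_s - p_vap/(rho*g).
p_atm/(rho*g) = 103.1*1000 / (1000*9.81) = 10.51 m.
p_vap/(rho*g) = 5.62*1000 / (1000*9.81) = 0.573 m.
NPSHa = 10.51 - 0.7 - 0.89 - 0.573
      = 8.35 m.

8.35


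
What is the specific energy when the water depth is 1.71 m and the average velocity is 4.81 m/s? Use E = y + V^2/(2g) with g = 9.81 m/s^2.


Specific energy E = y + V^2/(2g).
Velocity head = V^2/(2g) = 4.81^2 / (2*9.81) = 23.1361 / 19.62 = 1.1792 m.
E = 1.71 + 1.1792 = 2.8892 m.

2.8892


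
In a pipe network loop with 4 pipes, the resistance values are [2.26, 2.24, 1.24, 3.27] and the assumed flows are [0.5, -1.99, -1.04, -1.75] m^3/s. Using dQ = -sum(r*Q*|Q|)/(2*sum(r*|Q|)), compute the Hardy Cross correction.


Numerator terms (r*Q*|Q|): 2.26*0.5*|0.5| = 0.565; 2.24*-1.99*|-1.99| = -8.8706; 1.24*-1.04*|-1.04| = -1.3412; 3.27*-1.75*|-1.75| = -10.0144.
Sum of numerator = -19.6612.
Denominator terms (r*|Q|): 2.26*|0.5| = 1.13; 2.24*|-1.99| = 4.4576; 1.24*|-1.04| = 1.2896; 3.27*|-1.75| = 5.7225.
2 * sum of denominator = 2 * 12.5997 = 25.1994.
dQ = --19.6612 / 25.1994 = 0.7802 m^3/s.

0.7802


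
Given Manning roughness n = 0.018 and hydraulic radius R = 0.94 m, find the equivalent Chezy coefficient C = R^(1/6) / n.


The Chezy coefficient relates to Manning's n through C = R^(1/6) / n.
R^(1/6) = 0.94^(1/6) = 0.98974.
C = 0.98974 / 0.018 = 54.99 m^(1/2)/s.

54.99


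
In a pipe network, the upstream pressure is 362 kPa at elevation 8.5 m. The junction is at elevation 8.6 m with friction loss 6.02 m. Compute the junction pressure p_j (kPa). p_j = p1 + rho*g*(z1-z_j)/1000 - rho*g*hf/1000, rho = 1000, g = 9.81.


Junction pressure: p_j = p1 + rho*g*(z1 - z_j)/1000 - rho*g*hf/1000.
Elevation term = 1000*9.81*(8.5 - 8.6)/1000 = -0.981 kPa.
Friction term = 1000*9.81*6.02/1000 = 59.056 kPa.
p_j = 362 + -0.981 - 59.056 = 301.96 kPa.

301.96


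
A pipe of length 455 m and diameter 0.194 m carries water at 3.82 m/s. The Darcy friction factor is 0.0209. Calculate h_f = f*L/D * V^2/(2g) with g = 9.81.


Darcy-Weisbach equation: h_f = f * (L/D) * V^2/(2g).
f * L/D = 0.0209 * 455/0.194 = 49.018.
V^2/(2g) = 3.82^2 / (2*9.81) = 14.5924 / 19.62 = 0.7438 m.
h_f = 49.018 * 0.7438 = 36.457 m.

36.457


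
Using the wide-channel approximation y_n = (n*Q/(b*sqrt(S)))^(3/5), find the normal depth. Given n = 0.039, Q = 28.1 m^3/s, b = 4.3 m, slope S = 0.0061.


We use the wide-channel approximation y_n = (n*Q/(b*sqrt(S)))^(3/5).
sqrt(S) = sqrt(0.0061) = 0.078102.
Numerator: n*Q = 0.039 * 28.1 = 1.0959.
Denominator: b*sqrt(S) = 4.3 * 0.078102 = 0.335839.
arg = 3.2632.
y_n = 3.2632^(3/5) = 2.0332 m.

2.0332


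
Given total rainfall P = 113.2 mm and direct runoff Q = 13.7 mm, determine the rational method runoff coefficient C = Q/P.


The runoff coefficient C = runoff depth / rainfall depth.
C = 13.7 / 113.2
  = 0.121.

0.121


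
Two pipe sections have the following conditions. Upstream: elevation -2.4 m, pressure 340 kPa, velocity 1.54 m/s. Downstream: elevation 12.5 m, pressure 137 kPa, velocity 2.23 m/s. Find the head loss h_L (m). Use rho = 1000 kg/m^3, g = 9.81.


Total head at each section: H = z + p/(rho*g) + V^2/(2g).
H1 = -2.4 + 340*1000/(1000*9.81) + 1.54^2/(2*9.81)
   = -2.4 + 34.659 + 0.1209
   = 32.379 m.
H2 = 12.5 + 137*1000/(1000*9.81) + 2.23^2/(2*9.81)
   = 12.5 + 13.965 + 0.2535
   = 26.719 m.
h_L = H1 - H2 = 32.379 - 26.719 = 5.661 m.

5.661


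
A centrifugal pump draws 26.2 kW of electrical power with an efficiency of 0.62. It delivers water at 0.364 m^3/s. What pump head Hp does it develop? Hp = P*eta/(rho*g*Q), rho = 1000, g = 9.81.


Pump head formula: Hp = P * eta / (rho * g * Q).
Numerator: P * eta = 26.2 * 1000 * 0.62 = 16244.0 W.
Denominator: rho * g * Q = 1000 * 9.81 * 0.364 = 3570.84.
Hp = 16244.0 / 3570.84 = 4.55 m.

4.55


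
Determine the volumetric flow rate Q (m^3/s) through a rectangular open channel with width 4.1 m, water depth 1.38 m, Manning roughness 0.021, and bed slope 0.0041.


For a rectangular channel, the cross-sectional area A = b * y = 4.1 * 1.38 = 5.66 m^2.
The wetted perimeter P = b + 2y = 4.1 + 2*1.38 = 6.86 m.
Hydraulic radius R = A/P = 5.66/6.86 = 0.8248 m.
Velocity V = (1/n)*R^(2/3)*S^(1/2) = (1/0.021)*0.8248^(2/3)*0.0041^(1/2) = 2.6816 m/s.
Discharge Q = A * V = 5.66 * 2.6816 = 15.173 m^3/s.

15.173


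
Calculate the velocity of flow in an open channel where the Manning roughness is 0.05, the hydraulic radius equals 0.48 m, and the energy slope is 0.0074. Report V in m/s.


Manning's equation gives V = (1/n) * R^(2/3) * S^(1/2).
First, compute R^(2/3) = 0.48^(2/3) = 0.613.
Next, S^(1/2) = 0.0074^(1/2) = 0.086023.
Then 1/n = 1/0.05 = 20.0.
V = 20.0 * 0.613 * 0.086023 = 1.0547 m/s.

1.0547


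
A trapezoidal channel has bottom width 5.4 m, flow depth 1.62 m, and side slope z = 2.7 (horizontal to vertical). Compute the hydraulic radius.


For a trapezoidal section with side slope z:
A = (b + z*y)*y = (5.4 + 2.7*1.62)*1.62 = 15.834 m^2.
P = b + 2*y*sqrt(1 + z^2) = 5.4 + 2*1.62*sqrt(1 + 2.7^2) = 14.729 m.
R = A/P = 15.834 / 14.729 = 1.075 m.

1.075


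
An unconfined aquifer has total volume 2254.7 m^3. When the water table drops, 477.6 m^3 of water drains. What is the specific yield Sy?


Specific yield Sy = Volume drained / Total volume.
Sy = 477.6 / 2254.7
   = 0.2118.

0.2118


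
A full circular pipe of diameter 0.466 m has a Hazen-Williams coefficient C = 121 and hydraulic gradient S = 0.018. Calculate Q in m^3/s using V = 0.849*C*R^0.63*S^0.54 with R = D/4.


For a full circular pipe, R = D/4 = 0.466/4 = 0.1165 m.
V = 0.849 * 121 * 0.1165^0.63 * 0.018^0.54
  = 0.849 * 121 * 0.258098 * 0.114248
  = 3.0292 m/s.
Pipe area A = pi*D^2/4 = pi*0.466^2/4 = 0.1706 m^2.
Q = A * V = 0.1706 * 3.0292 = 0.5166 m^3/s.

0.5166


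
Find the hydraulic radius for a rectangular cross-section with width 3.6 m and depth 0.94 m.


For a rectangular section:
Flow area A = b * y = 3.6 * 0.94 = 3.38 m^2.
Wetted perimeter P = b + 2y = 3.6 + 2*0.94 = 5.48 m.
Hydraulic radius R = A/P = 3.38 / 5.48 = 0.6175 m.

0.6175


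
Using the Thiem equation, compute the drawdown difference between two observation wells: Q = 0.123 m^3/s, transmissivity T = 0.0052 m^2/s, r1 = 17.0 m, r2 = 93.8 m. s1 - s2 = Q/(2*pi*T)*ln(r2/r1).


Thiem equation: s1 - s2 = Q/(2*pi*T) * ln(r2/r1).
ln(r2/r1) = ln(93.8/17.0) = 1.708.
Q/(2*pi*T) = 0.123 / (2*pi*0.0052) = 0.123 / 0.0327 = 3.7646.
s1 - s2 = 3.7646 * 1.708 = 6.4298 m.

6.4298


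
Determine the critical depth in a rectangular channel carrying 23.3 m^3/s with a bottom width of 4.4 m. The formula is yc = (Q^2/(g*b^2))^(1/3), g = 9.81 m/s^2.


Using yc = (Q^2 / (g * b^2))^(1/3):
Q^2 = 23.3^2 = 542.89.
g * b^2 = 9.81 * 4.4^2 = 9.81 * 19.36 = 189.92.
Q^2 / (g*b^2) = 542.89 / 189.92 = 2.8585.
yc = 2.8585^(1/3) = 1.4192 m.

1.4192


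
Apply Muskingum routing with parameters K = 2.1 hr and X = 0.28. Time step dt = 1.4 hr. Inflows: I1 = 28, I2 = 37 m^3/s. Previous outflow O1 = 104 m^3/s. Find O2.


Muskingum coefficients:
denom = 2*K*(1-X) + dt = 2*2.1*(1-0.28) + 1.4 = 4.424.
C0 = (dt - 2*K*X)/denom = (1.4 - 2*2.1*0.28)/4.424 = 0.0506.
C1 = (dt + 2*K*X)/denom = (1.4 + 2*2.1*0.28)/4.424 = 0.5823.
C2 = (2*K*(1-X) - dt)/denom = 0.3671.
O2 = C0*I2 + C1*I1 + C2*O1
   = 0.0506*37 + 0.5823*28 + 0.3671*104
   = 56.35 m^3/s.

56.35


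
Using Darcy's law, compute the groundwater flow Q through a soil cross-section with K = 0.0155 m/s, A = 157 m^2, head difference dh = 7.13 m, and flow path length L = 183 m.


Darcy's law: Q = K * A * i, where i = dh/L.
Hydraulic gradient i = 7.13 / 183 = 0.038962.
Q = 0.0155 * 157 * 0.038962
  = 0.0948 m^3/s.

0.0948


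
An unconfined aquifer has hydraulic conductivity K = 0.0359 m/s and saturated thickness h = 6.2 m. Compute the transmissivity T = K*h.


Transmissivity is defined as T = K * h.
T = 0.0359 * 6.2
  = 0.2226 m^2/s.

0.2226


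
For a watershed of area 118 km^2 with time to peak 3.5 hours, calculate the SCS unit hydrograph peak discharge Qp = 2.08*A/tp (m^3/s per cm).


SCS formula: Qp = 2.08 * A / tp.
Qp = 2.08 * 118 / 3.5
   = 245.44 / 3.5
   = 70.13 m^3/s per cm.

70.13


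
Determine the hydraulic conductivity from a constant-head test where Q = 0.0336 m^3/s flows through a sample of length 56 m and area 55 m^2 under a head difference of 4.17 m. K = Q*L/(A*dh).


From K = Q*L / (A*dh):
Numerator: Q*L = 0.0336 * 56 = 1.8816.
Denominator: A*dh = 55 * 4.17 = 229.35.
K = 1.8816 / 229.35 = 0.008204 m/s.

0.008204


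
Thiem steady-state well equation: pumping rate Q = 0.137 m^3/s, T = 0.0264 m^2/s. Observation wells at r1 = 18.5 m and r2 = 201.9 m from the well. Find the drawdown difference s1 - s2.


Thiem equation: s1 - s2 = Q/(2*pi*T) * ln(r2/r1).
ln(r2/r1) = ln(201.9/18.5) = 2.39.
Q/(2*pi*T) = 0.137 / (2*pi*0.0264) = 0.137 / 0.1659 = 0.8259.
s1 - s2 = 0.8259 * 2.39 = 1.9739 m.

1.9739


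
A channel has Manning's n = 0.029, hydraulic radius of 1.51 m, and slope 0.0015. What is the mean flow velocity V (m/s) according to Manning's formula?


Manning's equation gives V = (1/n) * R^(2/3) * S^(1/2).
First, compute R^(2/3) = 1.51^(2/3) = 1.3162.
Next, S^(1/2) = 0.0015^(1/2) = 0.03873.
Then 1/n = 1/0.029 = 34.48.
V = 34.48 * 1.3162 * 0.03873 = 1.7578 m/s.

1.7578


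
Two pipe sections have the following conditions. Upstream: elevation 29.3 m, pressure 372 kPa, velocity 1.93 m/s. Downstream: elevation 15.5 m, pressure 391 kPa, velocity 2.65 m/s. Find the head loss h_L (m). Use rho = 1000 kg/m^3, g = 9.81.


Total head at each section: H = z + p/(rho*g) + V^2/(2g).
H1 = 29.3 + 372*1000/(1000*9.81) + 1.93^2/(2*9.81)
   = 29.3 + 37.92 + 0.1899
   = 67.41 m.
H2 = 15.5 + 391*1000/(1000*9.81) + 2.65^2/(2*9.81)
   = 15.5 + 39.857 + 0.3579
   = 55.715 m.
h_L = H1 - H2 = 67.41 - 55.715 = 11.695 m.

11.695


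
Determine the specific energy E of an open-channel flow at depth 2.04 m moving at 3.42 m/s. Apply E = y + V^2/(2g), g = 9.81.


Specific energy E = y + V^2/(2g).
Velocity head = V^2/(2g) = 3.42^2 / (2*9.81) = 11.6964 / 19.62 = 0.5961 m.
E = 2.04 + 0.5961 = 2.6361 m.

2.6361


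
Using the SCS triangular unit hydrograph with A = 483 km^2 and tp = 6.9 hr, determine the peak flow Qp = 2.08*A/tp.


SCS formula: Qp = 2.08 * A / tp.
Qp = 2.08 * 483 / 6.9
   = 1004.64 / 6.9
   = 145.6 m^3/s per cm.

145.6


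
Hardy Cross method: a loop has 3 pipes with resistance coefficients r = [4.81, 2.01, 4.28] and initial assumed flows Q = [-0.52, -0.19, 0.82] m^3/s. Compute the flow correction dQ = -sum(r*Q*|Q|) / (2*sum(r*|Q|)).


Numerator terms (r*Q*|Q|): 4.81*-0.52*|-0.52| = -1.3006; 2.01*-0.19*|-0.19| = -0.0726; 4.28*0.82*|0.82| = 2.8779.
Sum of numerator = 1.5047.
Denominator terms (r*|Q|): 4.81*|-0.52| = 2.5012; 2.01*|-0.19| = 0.3819; 4.28*|0.82| = 3.5096.
2 * sum of denominator = 2 * 6.3927 = 12.7854.
dQ = -1.5047 / 12.7854 = -0.1177 m^3/s.

-0.1177


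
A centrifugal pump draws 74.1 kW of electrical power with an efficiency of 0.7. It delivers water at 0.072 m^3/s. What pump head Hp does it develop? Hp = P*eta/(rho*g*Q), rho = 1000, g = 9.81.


Pump head formula: Hp = P * eta / (rho * g * Q).
Numerator: P * eta = 74.1 * 1000 * 0.7 = 51870.0 W.
Denominator: rho * g * Q = 1000 * 9.81 * 0.072 = 706.32.
Hp = 51870.0 / 706.32 = 73.44 m.

73.44


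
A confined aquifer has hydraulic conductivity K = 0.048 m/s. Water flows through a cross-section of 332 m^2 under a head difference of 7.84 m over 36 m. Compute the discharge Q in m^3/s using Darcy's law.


Darcy's law: Q = K * A * i, where i = dh/L.
Hydraulic gradient i = 7.84 / 36 = 0.217778.
Q = 0.048 * 332 * 0.217778
  = 3.4705 m^3/s.

3.4705


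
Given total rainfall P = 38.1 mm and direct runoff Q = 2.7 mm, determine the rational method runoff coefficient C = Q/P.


The runoff coefficient C = runoff depth / rainfall depth.
C = 2.7 / 38.1
  = 0.0709.

0.0709


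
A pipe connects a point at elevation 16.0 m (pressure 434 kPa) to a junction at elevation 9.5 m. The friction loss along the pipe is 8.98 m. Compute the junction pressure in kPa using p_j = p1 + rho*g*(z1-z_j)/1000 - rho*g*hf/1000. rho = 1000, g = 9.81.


Junction pressure: p_j = p1 + rho*g*(z1 - z_j)/1000 - rho*g*hf/1000.
Elevation term = 1000*9.81*(16.0 - 9.5)/1000 = 63.765 kPa.
Friction term = 1000*9.81*8.98/1000 = 88.094 kPa.
p_j = 434 + 63.765 - 88.094 = 409.67 kPa.

409.67


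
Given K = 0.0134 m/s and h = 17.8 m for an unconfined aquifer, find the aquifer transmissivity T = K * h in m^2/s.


Transmissivity is defined as T = K * h.
T = 0.0134 * 17.8
  = 0.2385 m^2/s.

0.2385


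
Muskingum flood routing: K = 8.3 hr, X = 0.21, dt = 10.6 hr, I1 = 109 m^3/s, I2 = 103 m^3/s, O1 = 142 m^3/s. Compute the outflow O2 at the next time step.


Muskingum coefficients:
denom = 2*K*(1-X) + dt = 2*8.3*(1-0.21) + 10.6 = 23.714.
C0 = (dt - 2*K*X)/denom = (10.6 - 2*8.3*0.21)/23.714 = 0.3.
C1 = (dt + 2*K*X)/denom = (10.6 + 2*8.3*0.21)/23.714 = 0.594.
C2 = (2*K*(1-X) - dt)/denom = 0.106.
O2 = C0*I2 + C1*I1 + C2*O1
   = 0.3*103 + 0.594*109 + 0.106*142
   = 110.7 m^3/s.

110.7


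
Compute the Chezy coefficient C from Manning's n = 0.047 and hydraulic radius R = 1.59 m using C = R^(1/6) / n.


The Chezy coefficient relates to Manning's n through C = R^(1/6) / n.
R^(1/6) = 1.59^(1/6) = 1.080354.
C = 1.080354 / 0.047 = 22.99 m^(1/2)/s.

22.99


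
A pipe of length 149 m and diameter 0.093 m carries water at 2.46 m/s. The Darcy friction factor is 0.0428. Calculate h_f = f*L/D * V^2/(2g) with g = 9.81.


Darcy-Weisbach equation: h_f = f * (L/D) * V^2/(2g).
f * L/D = 0.0428 * 149/0.093 = 68.572.
V^2/(2g) = 2.46^2 / (2*9.81) = 6.0516 / 19.62 = 0.3084 m.
h_f = 68.572 * 0.3084 = 21.15 m.

21.15


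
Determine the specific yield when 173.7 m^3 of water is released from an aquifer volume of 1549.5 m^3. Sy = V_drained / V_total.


Specific yield Sy = Volume drained / Total volume.
Sy = 173.7 / 1549.5
   = 0.1121.

0.1121


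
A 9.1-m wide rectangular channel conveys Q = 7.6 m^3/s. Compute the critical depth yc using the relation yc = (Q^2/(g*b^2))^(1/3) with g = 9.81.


Using yc = (Q^2 / (g * b^2))^(1/3):
Q^2 = 7.6^2 = 57.76.
g * b^2 = 9.81 * 9.1^2 = 9.81 * 82.81 = 812.37.
Q^2 / (g*b^2) = 57.76 / 812.37 = 0.0711.
yc = 0.0711^(1/3) = 0.4143 m.

0.4143


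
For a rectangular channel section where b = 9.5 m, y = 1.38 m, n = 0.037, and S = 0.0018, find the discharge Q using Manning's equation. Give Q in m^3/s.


For a rectangular channel, the cross-sectional area A = b * y = 9.5 * 1.38 = 13.11 m^2.
The wetted perimeter P = b + 2y = 9.5 + 2*1.38 = 12.26 m.
Hydraulic radius R = A/P = 13.11/12.26 = 1.0693 m.
Velocity V = (1/n)*R^(2/3)*S^(1/2) = (1/0.037)*1.0693^(2/3)*0.0018^(1/2) = 1.1991 m/s.
Discharge Q = A * V = 13.11 * 1.1991 = 15.72 m^3/s.

15.72


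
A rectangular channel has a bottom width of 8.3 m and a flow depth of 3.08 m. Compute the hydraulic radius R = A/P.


For a rectangular section:
Flow area A = b * y = 8.3 * 3.08 = 25.56 m^2.
Wetted perimeter P = b + 2y = 8.3 + 2*3.08 = 14.46 m.
Hydraulic radius R = A/P = 25.56 / 14.46 = 1.7679 m.

1.7679


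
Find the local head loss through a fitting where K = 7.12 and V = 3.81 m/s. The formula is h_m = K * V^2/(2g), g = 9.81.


Minor loss formula: h_m = K * V^2/(2g).
V^2 = 3.81^2 = 14.5161.
V^2/(2g) = 14.5161 / 19.62 = 0.7399 m.
h_m = 7.12 * 0.7399 = 5.2678 m.

5.2678


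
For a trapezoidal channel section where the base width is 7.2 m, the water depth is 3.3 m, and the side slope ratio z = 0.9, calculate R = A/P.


For a trapezoidal section with side slope z:
A = (b + z*y)*y = (7.2 + 0.9*3.3)*3.3 = 33.561 m^2.
P = b + 2*y*sqrt(1 + z^2) = 7.2 + 2*3.3*sqrt(1 + 0.9^2) = 16.079 m.
R = A/P = 33.561 / 16.079 = 2.0872 m.

2.0872


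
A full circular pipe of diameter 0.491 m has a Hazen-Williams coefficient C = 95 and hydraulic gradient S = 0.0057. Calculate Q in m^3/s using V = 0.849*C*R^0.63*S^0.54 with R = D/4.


For a full circular pipe, R = D/4 = 0.491/4 = 0.1227 m.
V = 0.849 * 95 * 0.1227^0.63 * 0.0057^0.54
  = 0.849 * 95 * 0.266737 * 0.061401
  = 1.321 m/s.
Pipe area A = pi*D^2/4 = pi*0.491^2/4 = 0.1893 m^2.
Q = A * V = 0.1893 * 1.321 = 0.2501 m^3/s.

0.2501


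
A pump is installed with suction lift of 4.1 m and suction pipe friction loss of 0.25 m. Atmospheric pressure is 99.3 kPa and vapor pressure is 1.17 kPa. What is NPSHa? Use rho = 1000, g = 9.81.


NPSHa = p_atm/(rho*g) - z_s - hf_s - p_vap/(rho*g).
p_atm/(rho*g) = 99.3*1000 / (1000*9.81) = 10.122 m.
p_vap/(rho*g) = 1.17*1000 / (1000*9.81) = 0.119 m.
NPSHa = 10.122 - 4.1 - 0.25 - 0.119
      = 5.65 m.

5.65


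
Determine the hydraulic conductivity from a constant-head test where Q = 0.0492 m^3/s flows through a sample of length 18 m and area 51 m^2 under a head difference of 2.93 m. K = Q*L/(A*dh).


From K = Q*L / (A*dh):
Numerator: Q*L = 0.0492 * 18 = 0.8856.
Denominator: A*dh = 51 * 2.93 = 149.43.
K = 0.8856 / 149.43 = 0.005927 m/s.

0.005927


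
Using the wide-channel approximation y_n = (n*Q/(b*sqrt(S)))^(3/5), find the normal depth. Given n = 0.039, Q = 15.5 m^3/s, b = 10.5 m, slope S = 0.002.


We use the wide-channel approximation y_n = (n*Q/(b*sqrt(S)))^(3/5).
sqrt(S) = sqrt(0.002) = 0.044721.
Numerator: n*Q = 0.039 * 15.5 = 0.6045.
Denominator: b*sqrt(S) = 10.5 * 0.044721 = 0.46957.
arg = 1.2873.
y_n = 1.2873^(3/5) = 1.1636 m.

1.1636


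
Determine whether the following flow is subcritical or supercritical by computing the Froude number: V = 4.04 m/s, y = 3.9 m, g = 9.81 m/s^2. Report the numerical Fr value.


The Froude number is defined as Fr = V / sqrt(g*y).
g*y = 9.81 * 3.9 = 38.259.
sqrt(g*y) = sqrt(38.259) = 6.1854.
Fr = 4.04 / 6.1854 = 0.6532.
Since Fr < 1, the flow is subcritical.

0.6532


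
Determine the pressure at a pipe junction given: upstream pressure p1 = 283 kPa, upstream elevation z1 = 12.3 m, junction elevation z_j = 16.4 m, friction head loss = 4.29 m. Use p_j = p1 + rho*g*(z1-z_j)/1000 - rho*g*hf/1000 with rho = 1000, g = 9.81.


Junction pressure: p_j = p1 + rho*g*(z1 - z_j)/1000 - rho*g*hf/1000.
Elevation term = 1000*9.81*(12.3 - 16.4)/1000 = -40.221 kPa.
Friction term = 1000*9.81*4.29/1000 = 42.085 kPa.
p_j = 283 + -40.221 - 42.085 = 200.69 kPa.

200.69


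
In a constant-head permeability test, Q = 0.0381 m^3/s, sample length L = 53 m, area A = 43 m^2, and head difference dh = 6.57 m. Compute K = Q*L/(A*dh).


From K = Q*L / (A*dh):
Numerator: Q*L = 0.0381 * 53 = 2.0193.
Denominator: A*dh = 43 * 6.57 = 282.51.
K = 2.0193 / 282.51 = 0.007148 m/s.

0.007148


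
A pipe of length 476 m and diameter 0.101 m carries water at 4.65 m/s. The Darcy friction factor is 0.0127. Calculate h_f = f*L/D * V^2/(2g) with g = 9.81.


Darcy-Weisbach equation: h_f = f * (L/D) * V^2/(2g).
f * L/D = 0.0127 * 476/0.101 = 59.8535.
V^2/(2g) = 4.65^2 / (2*9.81) = 21.6225 / 19.62 = 1.1021 m.
h_f = 59.8535 * 1.1021 = 65.962 m.

65.962


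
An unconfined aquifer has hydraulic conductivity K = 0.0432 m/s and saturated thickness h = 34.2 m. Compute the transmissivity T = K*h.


Transmissivity is defined as T = K * h.
T = 0.0432 * 34.2
  = 1.4774 m^2/s.

1.4774


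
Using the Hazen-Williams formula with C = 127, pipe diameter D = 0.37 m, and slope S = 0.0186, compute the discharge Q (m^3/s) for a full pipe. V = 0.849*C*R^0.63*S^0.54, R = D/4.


For a full circular pipe, R = D/4 = 0.37/4 = 0.0925 m.
V = 0.849 * 127 * 0.0925^0.63 * 0.0186^0.54
  = 0.849 * 127 * 0.223187 * 0.116289
  = 2.7985 m/s.
Pipe area A = pi*D^2/4 = pi*0.37^2/4 = 0.1075 m^2.
Q = A * V = 0.1075 * 2.7985 = 0.3009 m^3/s.

0.3009


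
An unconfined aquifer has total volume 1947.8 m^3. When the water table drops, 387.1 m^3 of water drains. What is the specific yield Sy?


Specific yield Sy = Volume drained / Total volume.
Sy = 387.1 / 1947.8
   = 0.1987.

0.1987


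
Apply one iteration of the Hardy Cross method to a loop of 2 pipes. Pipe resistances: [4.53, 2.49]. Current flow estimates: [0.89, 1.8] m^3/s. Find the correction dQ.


Numerator terms (r*Q*|Q|): 4.53*0.89*|0.89| = 3.5882; 2.49*1.8*|1.8| = 8.0676.
Sum of numerator = 11.6558.
Denominator terms (r*|Q|): 4.53*|0.89| = 4.0317; 2.49*|1.8| = 4.482.
2 * sum of denominator = 2 * 8.5137 = 17.0274.
dQ = -11.6558 / 17.0274 = -0.6845 m^3/s.

-0.6845


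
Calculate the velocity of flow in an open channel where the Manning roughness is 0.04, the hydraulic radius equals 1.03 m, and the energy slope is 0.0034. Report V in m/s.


Manning's equation gives V = (1/n) * R^(2/3) * S^(1/2).
First, compute R^(2/3) = 1.03^(2/3) = 1.0199.
Next, S^(1/2) = 0.0034^(1/2) = 0.05831.
Then 1/n = 1/0.04 = 25.0.
V = 25.0 * 1.0199 * 0.05831 = 1.4867 m/s.

1.4867


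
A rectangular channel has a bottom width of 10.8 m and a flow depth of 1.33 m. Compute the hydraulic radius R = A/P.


For a rectangular section:
Flow area A = b * y = 10.8 * 1.33 = 14.36 m^2.
Wetted perimeter P = b + 2y = 10.8 + 2*1.33 = 13.46 m.
Hydraulic radius R = A/P = 14.36 / 13.46 = 1.0672 m.

1.0672


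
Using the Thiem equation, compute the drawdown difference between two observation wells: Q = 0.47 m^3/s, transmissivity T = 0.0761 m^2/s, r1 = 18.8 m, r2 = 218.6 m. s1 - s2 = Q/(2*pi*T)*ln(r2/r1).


Thiem equation: s1 - s2 = Q/(2*pi*T) * ln(r2/r1).
ln(r2/r1) = ln(218.6/18.8) = 2.4534.
Q/(2*pi*T) = 0.47 / (2*pi*0.0761) = 0.47 / 0.4782 = 0.983.
s1 - s2 = 0.983 * 2.4534 = 2.4116 m.

2.4116


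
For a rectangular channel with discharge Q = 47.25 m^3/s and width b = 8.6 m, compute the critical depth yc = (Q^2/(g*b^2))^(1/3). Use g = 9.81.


Using yc = (Q^2 / (g * b^2))^(1/3):
Q^2 = 47.25^2 = 2232.56.
g * b^2 = 9.81 * 8.6^2 = 9.81 * 73.96 = 725.55.
Q^2 / (g*b^2) = 2232.56 / 725.55 = 3.0771.
yc = 3.0771^(1/3) = 1.4545 m.

1.4545


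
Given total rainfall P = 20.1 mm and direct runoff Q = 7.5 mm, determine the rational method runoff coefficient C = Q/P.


The runoff coefficient C = runoff depth / rainfall depth.
C = 7.5 / 20.1
  = 0.3731.

0.3731


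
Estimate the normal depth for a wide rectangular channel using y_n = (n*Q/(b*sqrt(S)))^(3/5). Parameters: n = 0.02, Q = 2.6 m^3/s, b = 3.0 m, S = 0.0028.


We use the wide-channel approximation y_n = (n*Q/(b*sqrt(S)))^(3/5).
sqrt(S) = sqrt(0.0028) = 0.052915.
Numerator: n*Q = 0.02 * 2.6 = 0.052.
Denominator: b*sqrt(S) = 3.0 * 0.052915 = 0.158745.
arg = 0.3276.
y_n = 0.3276^(3/5) = 0.5119 m.

0.5119


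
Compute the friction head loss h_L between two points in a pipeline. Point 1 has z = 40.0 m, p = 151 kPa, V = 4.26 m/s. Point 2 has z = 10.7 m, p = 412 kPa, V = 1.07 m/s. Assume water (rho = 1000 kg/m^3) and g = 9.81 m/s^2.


Total head at each section: H = z + p/(rho*g) + V^2/(2g).
H1 = 40.0 + 151*1000/(1000*9.81) + 4.26^2/(2*9.81)
   = 40.0 + 15.392 + 0.925
   = 56.317 m.
H2 = 10.7 + 412*1000/(1000*9.81) + 1.07^2/(2*9.81)
   = 10.7 + 41.998 + 0.0584
   = 52.756 m.
h_L = H1 - H2 = 56.317 - 52.756 = 3.561 m.

3.561


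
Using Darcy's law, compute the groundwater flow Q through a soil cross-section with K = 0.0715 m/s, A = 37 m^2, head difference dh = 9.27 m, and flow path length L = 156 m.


Darcy's law: Q = K * A * i, where i = dh/L.
Hydraulic gradient i = 9.27 / 156 = 0.059423.
Q = 0.0715 * 37 * 0.059423
  = 0.1572 m^3/s.

0.1572


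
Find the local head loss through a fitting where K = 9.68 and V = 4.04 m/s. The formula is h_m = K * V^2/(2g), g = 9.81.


Minor loss formula: h_m = K * V^2/(2g).
V^2 = 4.04^2 = 16.3216.
V^2/(2g) = 16.3216 / 19.62 = 0.8319 m.
h_m = 9.68 * 0.8319 = 8.0527 m.

8.0527


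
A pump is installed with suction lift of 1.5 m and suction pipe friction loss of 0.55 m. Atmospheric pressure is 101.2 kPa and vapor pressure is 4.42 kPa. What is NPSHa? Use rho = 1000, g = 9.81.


NPSHa = p_atm/(rho*g) - z_s - hf_s - p_vap/(rho*g).
p_atm/(rho*g) = 101.2*1000 / (1000*9.81) = 10.316 m.
p_vap/(rho*g) = 4.42*1000 / (1000*9.81) = 0.451 m.
NPSHa = 10.316 - 1.5 - 0.55 - 0.451
      = 7.82 m.

7.82


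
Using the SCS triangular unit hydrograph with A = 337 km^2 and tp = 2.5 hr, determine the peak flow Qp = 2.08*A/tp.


SCS formula: Qp = 2.08 * A / tp.
Qp = 2.08 * 337 / 2.5
   = 700.96 / 2.5
   = 280.38 m^3/s per cm.

280.38


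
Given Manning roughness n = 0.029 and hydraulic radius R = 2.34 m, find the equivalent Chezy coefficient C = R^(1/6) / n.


The Chezy coefficient relates to Manning's n through C = R^(1/6) / n.
R^(1/6) = 2.34^(1/6) = 1.152222.
C = 1.152222 / 0.029 = 39.73 m^(1/2)/s.

39.73


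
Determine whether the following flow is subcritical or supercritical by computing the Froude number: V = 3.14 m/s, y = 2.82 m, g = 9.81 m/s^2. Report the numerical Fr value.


The Froude number is defined as Fr = V / sqrt(g*y).
g*y = 9.81 * 2.82 = 27.6642.
sqrt(g*y) = sqrt(27.6642) = 5.2597.
Fr = 3.14 / 5.2597 = 0.597.
Since Fr < 1, the flow is subcritical.

0.597


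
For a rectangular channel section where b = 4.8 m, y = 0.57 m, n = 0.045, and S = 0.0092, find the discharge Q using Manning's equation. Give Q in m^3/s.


For a rectangular channel, the cross-sectional area A = b * y = 4.8 * 0.57 = 2.74 m^2.
The wetted perimeter P = b + 2y = 4.8 + 2*0.57 = 5.94 m.
Hydraulic radius R = A/P = 2.74/5.94 = 0.4606 m.
Velocity V = (1/n)*R^(2/3)*S^(1/2) = (1/0.045)*0.4606^(2/3)*0.0092^(1/2) = 1.2713 m/s.
Discharge Q = A * V = 2.74 * 1.2713 = 3.478 m^3/s.

3.478


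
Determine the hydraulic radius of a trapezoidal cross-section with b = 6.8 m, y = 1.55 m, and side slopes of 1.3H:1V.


For a trapezoidal section with side slope z:
A = (b + z*y)*y = (6.8 + 1.3*1.55)*1.55 = 13.663 m^2.
P = b + 2*y*sqrt(1 + z^2) = 6.8 + 2*1.55*sqrt(1 + 1.3^2) = 11.884 m.
R = A/P = 13.663 / 11.884 = 1.1497 m.

1.1497


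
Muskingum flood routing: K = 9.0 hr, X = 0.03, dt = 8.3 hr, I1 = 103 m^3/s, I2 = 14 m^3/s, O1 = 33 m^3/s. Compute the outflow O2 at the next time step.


Muskingum coefficients:
denom = 2*K*(1-X) + dt = 2*9.0*(1-0.03) + 8.3 = 25.76.
C0 = (dt - 2*K*X)/denom = (8.3 - 2*9.0*0.03)/25.76 = 0.3012.
C1 = (dt + 2*K*X)/denom = (8.3 + 2*9.0*0.03)/25.76 = 0.3432.
C2 = (2*K*(1-X) - dt)/denom = 0.3556.
O2 = C0*I2 + C1*I1 + C2*O1
   = 0.3012*14 + 0.3432*103 + 0.3556*33
   = 51.3 m^3/s.

51.3


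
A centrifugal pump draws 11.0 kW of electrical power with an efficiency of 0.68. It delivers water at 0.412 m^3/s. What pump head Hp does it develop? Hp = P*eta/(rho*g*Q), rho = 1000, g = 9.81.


Pump head formula: Hp = P * eta / (rho * g * Q).
Numerator: P * eta = 11.0 * 1000 * 0.68 = 7480.0 W.
Denominator: rho * g * Q = 1000 * 9.81 * 0.412 = 4041.72.
Hp = 7480.0 / 4041.72 = 1.85 m.

1.85


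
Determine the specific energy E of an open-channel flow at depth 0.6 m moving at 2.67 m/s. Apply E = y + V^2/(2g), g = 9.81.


Specific energy E = y + V^2/(2g).
Velocity head = V^2/(2g) = 2.67^2 / (2*9.81) = 7.1289 / 19.62 = 0.3633 m.
E = 0.6 + 0.3633 = 0.9633 m.

0.9633


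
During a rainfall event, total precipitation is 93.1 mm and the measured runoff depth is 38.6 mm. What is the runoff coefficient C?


The runoff coefficient C = runoff depth / rainfall depth.
C = 38.6 / 93.1
  = 0.4146.

0.4146


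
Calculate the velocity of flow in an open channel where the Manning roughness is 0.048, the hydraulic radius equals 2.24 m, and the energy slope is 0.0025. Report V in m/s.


Manning's equation gives V = (1/n) * R^(2/3) * S^(1/2).
First, compute R^(2/3) = 2.24^(2/3) = 1.712.
Next, S^(1/2) = 0.0025^(1/2) = 0.05.
Then 1/n = 1/0.048 = 20.83.
V = 20.83 * 1.712 * 0.05 = 1.7833 m/s.

1.7833


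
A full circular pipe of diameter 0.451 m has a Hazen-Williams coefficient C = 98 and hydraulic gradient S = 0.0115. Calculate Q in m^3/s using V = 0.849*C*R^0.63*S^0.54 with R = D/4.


For a full circular pipe, R = D/4 = 0.451/4 = 0.1128 m.
V = 0.849 * 98 * 0.1128^0.63 * 0.0115^0.54
  = 0.849 * 98 * 0.252833 * 0.089697
  = 1.8869 m/s.
Pipe area A = pi*D^2/4 = pi*0.451^2/4 = 0.1598 m^2.
Q = A * V = 0.1598 * 1.8869 = 0.3014 m^3/s.

0.3014


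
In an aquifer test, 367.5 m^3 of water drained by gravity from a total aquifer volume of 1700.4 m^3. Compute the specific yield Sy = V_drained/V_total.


Specific yield Sy = Volume drained / Total volume.
Sy = 367.5 / 1700.4
   = 0.2161.

0.2161


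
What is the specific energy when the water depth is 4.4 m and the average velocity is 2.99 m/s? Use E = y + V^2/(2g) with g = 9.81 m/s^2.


Specific energy E = y + V^2/(2g).
Velocity head = V^2/(2g) = 2.99^2 / (2*9.81) = 8.9401 / 19.62 = 0.4557 m.
E = 4.4 + 0.4557 = 4.8557 m.

4.8557


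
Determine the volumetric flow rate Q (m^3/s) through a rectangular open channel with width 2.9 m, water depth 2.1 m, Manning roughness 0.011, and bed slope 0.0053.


For a rectangular channel, the cross-sectional area A = b * y = 2.9 * 2.1 = 6.09 m^2.
The wetted perimeter P = b + 2y = 2.9 + 2*2.1 = 7.1 m.
Hydraulic radius R = A/P = 6.09/7.1 = 0.8577 m.
Velocity V = (1/n)*R^(2/3)*S^(1/2) = (1/0.011)*0.8577^(2/3)*0.0053^(1/2) = 5.9747 m/s.
Discharge Q = A * V = 6.09 * 5.9747 = 36.386 m^3/s.

36.386


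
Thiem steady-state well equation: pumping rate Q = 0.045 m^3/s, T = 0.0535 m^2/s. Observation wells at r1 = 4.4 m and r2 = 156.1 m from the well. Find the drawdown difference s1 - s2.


Thiem equation: s1 - s2 = Q/(2*pi*T) * ln(r2/r1).
ln(r2/r1) = ln(156.1/4.4) = 3.5689.
Q/(2*pi*T) = 0.045 / (2*pi*0.0535) = 0.045 / 0.3362 = 0.1339.
s1 - s2 = 0.1339 * 3.5689 = 0.4778 m.

0.4778


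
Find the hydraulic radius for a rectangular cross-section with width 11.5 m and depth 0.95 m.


For a rectangular section:
Flow area A = b * y = 11.5 * 0.95 = 10.92 m^2.
Wetted perimeter P = b + 2y = 11.5 + 2*0.95 = 13.4 m.
Hydraulic radius R = A/P = 10.92 / 13.4 = 0.8153 m.

0.8153


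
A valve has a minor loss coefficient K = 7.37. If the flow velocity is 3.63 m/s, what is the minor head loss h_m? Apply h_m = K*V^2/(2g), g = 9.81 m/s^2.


Minor loss formula: h_m = K * V^2/(2g).
V^2 = 3.63^2 = 13.1769.
V^2/(2g) = 13.1769 / 19.62 = 0.6716 m.
h_m = 7.37 * 0.6716 = 4.9497 m.

4.9497


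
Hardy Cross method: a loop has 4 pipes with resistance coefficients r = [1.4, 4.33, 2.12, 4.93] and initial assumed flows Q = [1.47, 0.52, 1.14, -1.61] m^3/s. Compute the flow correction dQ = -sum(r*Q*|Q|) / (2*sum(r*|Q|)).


Numerator terms (r*Q*|Q|): 1.4*1.47*|1.47| = 3.0253; 4.33*0.52*|0.52| = 1.1708; 2.12*1.14*|1.14| = 2.7552; 4.93*-1.61*|-1.61| = -12.7791.
Sum of numerator = -5.8278.
Denominator terms (r*|Q|): 1.4*|1.47| = 2.058; 4.33*|0.52| = 2.2516; 2.12*|1.14| = 2.4168; 4.93*|-1.61| = 7.9373.
2 * sum of denominator = 2 * 14.6637 = 29.3274.
dQ = --5.8278 / 29.3274 = 0.1987 m^3/s.

0.1987


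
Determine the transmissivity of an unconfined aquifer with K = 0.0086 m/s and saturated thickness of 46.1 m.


Transmissivity is defined as T = K * h.
T = 0.0086 * 46.1
  = 0.3965 m^2/s.

0.3965


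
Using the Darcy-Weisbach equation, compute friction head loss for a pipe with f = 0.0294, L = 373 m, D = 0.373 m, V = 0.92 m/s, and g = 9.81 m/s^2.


Darcy-Weisbach equation: h_f = f * (L/D) * V^2/(2g).
f * L/D = 0.0294 * 373/0.373 = 29.4.
V^2/(2g) = 0.92^2 / (2*9.81) = 0.8464 / 19.62 = 0.0431 m.
h_f = 29.4 * 0.0431 = 1.268 m.

1.268


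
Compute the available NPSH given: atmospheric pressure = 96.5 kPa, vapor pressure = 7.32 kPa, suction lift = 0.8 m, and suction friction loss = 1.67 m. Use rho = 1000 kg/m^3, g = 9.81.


NPSHa = p_atm/(rho*g) - z_s - hf_s - p_vap/(rho*g).
p_atm/(rho*g) = 96.5*1000 / (1000*9.81) = 9.837 m.
p_vap/(rho*g) = 7.32*1000 / (1000*9.81) = 0.746 m.
NPSHa = 9.837 - 0.8 - 1.67 - 0.746
      = 6.62 m.

6.62


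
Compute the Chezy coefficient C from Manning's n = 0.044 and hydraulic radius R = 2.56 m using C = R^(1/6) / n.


The Chezy coefficient relates to Manning's n through C = R^(1/6) / n.
R^(1/6) = 2.56^(1/6) = 1.169607.
C = 1.169607 / 0.044 = 26.58 m^(1/2)/s.

26.58


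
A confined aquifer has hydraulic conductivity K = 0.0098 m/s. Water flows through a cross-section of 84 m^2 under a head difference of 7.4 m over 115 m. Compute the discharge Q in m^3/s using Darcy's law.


Darcy's law: Q = K * A * i, where i = dh/L.
Hydraulic gradient i = 7.4 / 115 = 0.064348.
Q = 0.0098 * 84 * 0.064348
  = 0.053 m^3/s.

0.053


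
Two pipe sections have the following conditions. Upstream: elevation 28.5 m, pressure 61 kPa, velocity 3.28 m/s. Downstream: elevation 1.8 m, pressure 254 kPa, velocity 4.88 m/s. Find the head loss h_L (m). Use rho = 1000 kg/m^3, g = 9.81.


Total head at each section: H = z + p/(rho*g) + V^2/(2g).
H1 = 28.5 + 61*1000/(1000*9.81) + 3.28^2/(2*9.81)
   = 28.5 + 6.218 + 0.5483
   = 35.266 m.
H2 = 1.8 + 254*1000/(1000*9.81) + 4.88^2/(2*9.81)
   = 1.8 + 25.892 + 1.2138
   = 28.906 m.
h_L = H1 - H2 = 35.266 - 28.906 = 6.361 m.

6.361


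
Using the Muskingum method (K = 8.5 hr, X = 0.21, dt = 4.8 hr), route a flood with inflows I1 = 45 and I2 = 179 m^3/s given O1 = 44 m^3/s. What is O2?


Muskingum coefficients:
denom = 2*K*(1-X) + dt = 2*8.5*(1-0.21) + 4.8 = 18.23.
C0 = (dt - 2*K*X)/denom = (4.8 - 2*8.5*0.21)/18.23 = 0.0675.
C1 = (dt + 2*K*X)/denom = (4.8 + 2*8.5*0.21)/18.23 = 0.4591.
C2 = (2*K*(1-X) - dt)/denom = 0.4734.
O2 = C0*I2 + C1*I1 + C2*O1
   = 0.0675*179 + 0.4591*45 + 0.4734*44
   = 53.57 m^3/s.

53.57


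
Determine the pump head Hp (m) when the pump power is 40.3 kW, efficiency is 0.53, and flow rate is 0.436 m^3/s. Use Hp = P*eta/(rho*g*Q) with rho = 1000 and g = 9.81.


Pump head formula: Hp = P * eta / (rho * g * Q).
Numerator: P * eta = 40.3 * 1000 * 0.53 = 21359.0 W.
Denominator: rho * g * Q = 1000 * 9.81 * 0.436 = 4277.16.
Hp = 21359.0 / 4277.16 = 4.99 m.

4.99


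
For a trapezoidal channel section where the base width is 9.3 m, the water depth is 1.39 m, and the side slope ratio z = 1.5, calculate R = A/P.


For a trapezoidal section with side slope z:
A = (b + z*y)*y = (9.3 + 1.5*1.39)*1.39 = 15.825 m^2.
P = b + 2*y*sqrt(1 + z^2) = 9.3 + 2*1.39*sqrt(1 + 1.5^2) = 14.312 m.
R = A/P = 15.825 / 14.312 = 1.1057 m.

1.1057


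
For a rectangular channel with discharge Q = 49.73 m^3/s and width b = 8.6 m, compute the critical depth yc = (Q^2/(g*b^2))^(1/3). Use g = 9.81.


Using yc = (Q^2 / (g * b^2))^(1/3):
Q^2 = 49.73^2 = 2473.07.
g * b^2 = 9.81 * 8.6^2 = 9.81 * 73.96 = 725.55.
Q^2 / (g*b^2) = 2473.07 / 725.55 = 3.4085.
yc = 3.4085^(1/3) = 1.505 m.

1.505


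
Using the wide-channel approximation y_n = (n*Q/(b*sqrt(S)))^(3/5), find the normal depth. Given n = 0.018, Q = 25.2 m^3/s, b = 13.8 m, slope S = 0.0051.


We use the wide-channel approximation y_n = (n*Q/(b*sqrt(S)))^(3/5).
sqrt(S) = sqrt(0.0051) = 0.071414.
Numerator: n*Q = 0.018 * 25.2 = 0.4536.
Denominator: b*sqrt(S) = 13.8 * 0.071414 = 0.985513.
arg = 0.4603.
y_n = 0.4603^(3/5) = 0.6278 m.

0.6278


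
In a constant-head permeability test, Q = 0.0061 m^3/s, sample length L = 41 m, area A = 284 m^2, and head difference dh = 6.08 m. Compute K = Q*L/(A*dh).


From K = Q*L / (A*dh):
Numerator: Q*L = 0.0061 * 41 = 0.2501.
Denominator: A*dh = 284 * 6.08 = 1726.72.
K = 0.2501 / 1726.72 = 0.000145 m/s.

0.000145


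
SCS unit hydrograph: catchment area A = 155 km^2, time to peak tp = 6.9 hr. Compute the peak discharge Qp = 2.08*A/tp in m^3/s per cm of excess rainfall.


SCS formula: Qp = 2.08 * A / tp.
Qp = 2.08 * 155 / 6.9
   = 322.4 / 6.9
   = 46.72 m^3/s per cm.

46.72
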